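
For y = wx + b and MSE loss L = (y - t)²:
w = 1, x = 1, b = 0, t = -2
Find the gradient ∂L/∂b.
∂L/∂b = 6

y = wx + b = (1)(1) + 0 = 1
∂L/∂y = 2(y - t) = 2(1 - -2) = 6
∂y/∂b = 1
∂L/∂b = ∂L/∂y · ∂y/∂b = 6 × 1 = 6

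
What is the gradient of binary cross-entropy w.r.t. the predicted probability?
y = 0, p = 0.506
∂L/∂p = 2.024

∂L/∂p = -y/p + (1-y)/(1-p) = 0 + 1/0.494 = 2.024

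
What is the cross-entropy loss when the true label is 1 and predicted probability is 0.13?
L = 2.04

L = -1·log(0.13) - 0·log(0.87) = -log(0.13) = 2.04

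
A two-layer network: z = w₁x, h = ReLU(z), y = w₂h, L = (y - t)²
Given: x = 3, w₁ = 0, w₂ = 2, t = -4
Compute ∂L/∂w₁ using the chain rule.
∂L/∂w₁ = 0

Forward pass:
z = w₁x = 0×3 = 0
h = ReLU(0) = 0
y = w₂h = 2×0 = 0

Backward pass:
∂L/∂y = 2(y - t) = 2(0 - -4) = 8
∂y/∂h = w₂ = 2
∂h/∂z = 0 (ReLU derivative)
∂z/∂w₁ = x = 3

∂L/∂w₁ = 8 × 2 × 0 × 3 = 0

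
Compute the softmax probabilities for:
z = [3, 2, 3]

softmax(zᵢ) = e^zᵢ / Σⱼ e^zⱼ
p = [0.4223, 0.1554, 0.4223]

exp(z) = [20.09, 7.389, 20.09]
Sum = 47.56
p = [0.4223, 0.1554, 0.4223]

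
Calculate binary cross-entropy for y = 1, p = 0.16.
L = 1.833

L = -1·log(0.16) - 0·log(0.84) = -log(0.16) = 1.833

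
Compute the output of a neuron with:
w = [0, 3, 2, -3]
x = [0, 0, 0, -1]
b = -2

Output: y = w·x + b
y = 1

y = (0)(0) + (3)(0) + (2)(0) + (-3)(-1) + -2 = 1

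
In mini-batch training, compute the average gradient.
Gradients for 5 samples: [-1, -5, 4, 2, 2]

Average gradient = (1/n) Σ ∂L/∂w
Average gradient = 0.4

Average = (1/5)(-1 + -5 + 4 + 2 + 2) = 2/5 = 0.4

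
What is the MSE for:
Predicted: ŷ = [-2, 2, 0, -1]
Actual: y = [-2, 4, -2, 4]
MSE = 8.25

MSE = (1/4)((-2--2)² + (2-4)² + (0--2)² + (-1-4)²) = (1/4)(0 + 4 + 4 + 25) = 8.25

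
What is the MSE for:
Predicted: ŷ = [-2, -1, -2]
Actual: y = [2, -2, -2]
MSE = 5.667

MSE = (1/3)((-2-2)² + (-1--2)² + (-2--2)²) = (1/3)(16 + 1 + 0) = 5.667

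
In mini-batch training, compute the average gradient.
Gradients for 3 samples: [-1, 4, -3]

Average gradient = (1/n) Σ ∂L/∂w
Average gradient = 0

Average = (1/3)(-1 + 4 + -3) = 0/3 = 0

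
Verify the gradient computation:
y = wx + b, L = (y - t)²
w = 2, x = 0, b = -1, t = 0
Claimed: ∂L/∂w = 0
Correct

y = (2)(0) + -1 = -1
∂L/∂y = 2(y - t) = 2(-1 - 0) = -2
∂y/∂w = x = 0
∂L/∂w = -2 × 0 = 0

Claimed value: 0
Correct: The correct gradient is 0.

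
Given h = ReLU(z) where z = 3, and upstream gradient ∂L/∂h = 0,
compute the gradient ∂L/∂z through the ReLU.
∂L/∂z = 0

h = ReLU(3) = 3
Since z > 0: ∂h/∂z = 1
∂L/∂z = ∂L/∂h · ∂h/∂z = 0 × 1 = 0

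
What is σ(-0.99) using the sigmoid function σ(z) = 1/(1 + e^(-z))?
0.2709

sigmoid(-0.99) = 1/(1 + e^(0.99)) = 1/(1 + 2.691) = 0.2709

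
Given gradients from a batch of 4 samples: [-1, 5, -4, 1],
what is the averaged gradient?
Average gradient = 0.25

Average = (1/4)(-1 + 5 + -4 + 1) = 1/4 = 0.25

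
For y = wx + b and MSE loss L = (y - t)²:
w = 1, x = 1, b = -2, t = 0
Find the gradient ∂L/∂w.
∂L/∂w = -2

y = wx + b = (1)(1) + -2 = -1
∂L/∂y = 2(y - t) = 2(-1 - 0) = -2
∂y/∂w = x = 1
∂L/∂w = ∂L/∂y · ∂y/∂w = -2 × 1 = -2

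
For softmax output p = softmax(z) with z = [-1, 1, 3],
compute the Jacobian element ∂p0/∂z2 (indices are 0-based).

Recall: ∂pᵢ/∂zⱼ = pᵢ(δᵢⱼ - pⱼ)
∂p0/∂z2 = -0.01376

p = softmax(z) = [0.01588, 0.1173, 0.8668]
p0 = 0.01588, p2 = 0.8668

∂p0/∂z2 = -p0 × p2 = -0.01588 × 0.8668 = -0.01376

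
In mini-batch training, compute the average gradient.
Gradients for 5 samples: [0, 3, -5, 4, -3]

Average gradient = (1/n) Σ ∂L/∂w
Average gradient = -0.2

Average = (1/5)(0 + 3 + -5 + 4 + -3) = -1/5 = -0.2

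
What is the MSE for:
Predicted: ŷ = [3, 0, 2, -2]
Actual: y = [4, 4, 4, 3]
MSE = 11.5

MSE = (1/4)((3-4)² + (0-4)² + (2-4)² + (-2-3)²) = (1/4)(1 + 16 + 4 + 25) = 11.5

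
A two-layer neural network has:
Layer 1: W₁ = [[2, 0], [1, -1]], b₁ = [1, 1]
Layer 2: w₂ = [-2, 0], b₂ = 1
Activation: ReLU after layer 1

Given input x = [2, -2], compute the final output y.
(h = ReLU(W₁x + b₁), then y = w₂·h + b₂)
y = -9

Layer 1 pre-activation: z₁ = [5, 5]
After ReLU: h = [5, 5]
Layer 2 output: y = -2×5 + 0×5 + 1 = -9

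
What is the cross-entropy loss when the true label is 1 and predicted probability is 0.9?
L = 0.1054

L = -1·log(0.9) - 0·log(0.1) = -log(0.9) = 0.1054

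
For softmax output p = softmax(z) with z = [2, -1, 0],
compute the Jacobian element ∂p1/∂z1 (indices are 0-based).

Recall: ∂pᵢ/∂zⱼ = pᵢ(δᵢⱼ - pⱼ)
∂p1/∂z1 = 0.04025

p = softmax(z) = [0.8438, 0.04201, 0.1142]
p1 = 0.04201

∂p1/∂z1 = p1(1 - p1) = 0.04201 × (1 - 0.04201) = 0.04025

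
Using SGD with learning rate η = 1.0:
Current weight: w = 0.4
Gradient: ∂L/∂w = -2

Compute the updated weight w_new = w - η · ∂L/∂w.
w_new = 2.4

w_new = w - η·∂L/∂w = 0.4 - 1.0×(-2) = 0.4 - (-2) = 2.4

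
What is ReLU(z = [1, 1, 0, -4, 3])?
h = [1, 1, 0, 0, 3]

ReLU applied element-wise: max(0,1)=1, max(0,1)=1, max(0,0)=0, max(0,-4)=0, max(0,3)=3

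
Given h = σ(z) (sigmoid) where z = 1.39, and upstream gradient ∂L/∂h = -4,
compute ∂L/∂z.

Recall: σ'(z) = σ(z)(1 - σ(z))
∂L/∂z = -0.6386

σ(1.39) = 0.8006
σ'(1.39) = σ(1.39)(1 - σ(1.39)) = 0.8006 × 0.1994 = 0.1596
∂L/∂z = ∂L/∂h · σ'(z) = -4 × 0.1596 = -0.6386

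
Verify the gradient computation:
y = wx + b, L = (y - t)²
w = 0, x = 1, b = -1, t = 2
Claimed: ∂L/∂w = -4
Incorrect

y = (0)(1) + -1 = -1
∂L/∂y = 2(y - t) = 2(-1 - 2) = -6
∂y/∂w = x = 1
∂L/∂w = -6 × 1 = -6

Claimed value: -4
Incorrect: The correct gradient is -6.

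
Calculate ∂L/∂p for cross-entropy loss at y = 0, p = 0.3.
∂L/∂p = 1.429

∂L/∂p = -y/p + (1-y)/(1-p) = 0 + 1/0.7 = 1.429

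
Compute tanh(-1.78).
-0.9447

tanh(-1.78) = (e^(-1.78) - e^(1.78))/(e^(-1.78) + e^(1.78)) = -0.9447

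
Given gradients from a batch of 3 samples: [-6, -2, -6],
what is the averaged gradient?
Average gradient = -4.667

Average = (1/3)(-6 + -2 + -6) = -14/3 = -4.667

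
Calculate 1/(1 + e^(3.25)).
0.03733

sigmoid(-3.25) = 1/(1 + e^(3.25)) = 1/(1 + 25.79) = 0.03733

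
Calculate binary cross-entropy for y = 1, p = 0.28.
L = 1.273

L = -1·log(0.28) - 0·log(0.72) = -log(0.28) = 1.273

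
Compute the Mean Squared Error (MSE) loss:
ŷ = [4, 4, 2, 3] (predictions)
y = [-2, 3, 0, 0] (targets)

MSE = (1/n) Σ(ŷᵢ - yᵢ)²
MSE = 12.5

MSE = (1/4)((4--2)² + (4-3)² + (2-0)² + (3-0)²) = (1/4)(36 + 1 + 4 + 9) = 12.5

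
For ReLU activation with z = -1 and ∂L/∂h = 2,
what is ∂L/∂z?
∂L/∂z = 0

h = ReLU(-1) = 0
Since z < 0: ∂h/∂z = 0
∂L/∂z = ∂L/∂h · ∂h/∂z = 2 × 0 = 0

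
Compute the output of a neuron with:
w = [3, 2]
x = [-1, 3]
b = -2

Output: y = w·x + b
y = 1

y = (3)(-1) + (2)(3) + -2 = 1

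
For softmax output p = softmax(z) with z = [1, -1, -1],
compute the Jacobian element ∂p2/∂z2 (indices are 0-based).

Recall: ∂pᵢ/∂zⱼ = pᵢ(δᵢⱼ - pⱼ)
∂p2/∂z2 = 0.09516

p = softmax(z) = [0.787, 0.1065, 0.1065]
p2 = 0.1065

∂p2/∂z2 = p2(1 - p2) = 0.1065 × (1 - 0.1065) = 0.09516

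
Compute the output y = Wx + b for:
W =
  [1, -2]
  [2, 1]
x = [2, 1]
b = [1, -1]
y = [1, 4]

Wx = [1×2 + -2×1, 2×2 + 1×1]
   = [0, 5]
y = Wx + b = [0 + 1, 5 + -1] = [1, 4]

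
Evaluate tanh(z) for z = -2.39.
-0.9833

tanh(-2.39) = (e^(-2.39) - e^(2.39))/(e^(-2.39) + e^(2.39)) = -0.9833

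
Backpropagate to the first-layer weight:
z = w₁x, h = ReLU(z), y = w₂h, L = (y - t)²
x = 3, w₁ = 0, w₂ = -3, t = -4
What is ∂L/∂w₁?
∂L/∂w₁ = 0

Forward pass:
z = w₁x = 0×3 = 0
h = ReLU(0) = 0
y = w₂h = -3×0 = 0

Backward pass:
∂L/∂y = 2(y - t) = 2(0 - -4) = 8
∂y/∂h = w₂ = -3
∂h/∂z = 0 (ReLU derivative)
∂z/∂w₁ = x = 3

∂L/∂w₁ = 8 × -3 × 0 × 3 = 0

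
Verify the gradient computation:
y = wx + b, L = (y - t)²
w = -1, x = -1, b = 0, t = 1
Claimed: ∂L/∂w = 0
Correct

y = (-1)(-1) + 0 = 1
∂L/∂y = 2(y - t) = 2(1 - 1) = 0
∂y/∂w = x = -1
∂L/∂w = 0 × -1 = 0

Claimed value: 0
Correct: The correct gradient is 0.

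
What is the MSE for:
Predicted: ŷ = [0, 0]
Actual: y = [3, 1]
MSE = 5

MSE = (1/2)((0-3)² + (0-1)²) = (1/2)(9 + 1) = 5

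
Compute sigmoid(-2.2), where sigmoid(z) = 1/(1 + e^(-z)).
0.09975

sigmoid(-2.2) = 1/(1 + e^(2.2)) = 1/(1 + 9.025) = 0.09975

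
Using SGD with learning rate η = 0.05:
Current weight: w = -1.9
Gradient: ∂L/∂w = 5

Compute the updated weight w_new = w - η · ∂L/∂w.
w_new = -2.15

w_new = w - η·∂L/∂w = -1.9 - 0.05×(5) = -1.9 - (0.25) = -2.15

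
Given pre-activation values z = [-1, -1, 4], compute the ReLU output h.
h = [0, 0, 4]

ReLU applied element-wise: max(0,-1)=0, max(0,-1)=0, max(0,4)=4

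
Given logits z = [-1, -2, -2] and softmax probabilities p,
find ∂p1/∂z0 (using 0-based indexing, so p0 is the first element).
∂p1/∂z0 = -0.1221

p = softmax(z) = [0.5761, 0.2119, 0.2119]
p1 = 0.2119, p0 = 0.5761

∂p1/∂z0 = -p1 × p0 = -0.2119 × 0.5761 = -0.1221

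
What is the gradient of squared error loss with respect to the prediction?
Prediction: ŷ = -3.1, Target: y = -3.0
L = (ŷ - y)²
∂L/∂ŷ = -0.2

∂L/∂ŷ = 2(ŷ - y) = 2(-3.1 - -3.0) = 2(-0.1) = -0.2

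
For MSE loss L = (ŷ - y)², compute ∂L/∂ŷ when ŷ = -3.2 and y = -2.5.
∂L/∂ŷ = -1.4

∂L/∂ŷ = 2(ŷ - y) = 2(-3.2 - -2.5) = 2(-0.7) = -1.4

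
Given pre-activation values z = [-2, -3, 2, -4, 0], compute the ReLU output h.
h = [0, 0, 2, 0, 0]

ReLU applied element-wise: max(0,-2)=0, max(0,-3)=0, max(0,2)=2, max(0,-4)=0, max(0,0)=0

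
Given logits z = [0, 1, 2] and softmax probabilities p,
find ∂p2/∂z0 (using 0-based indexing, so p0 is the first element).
∂p2/∂z0 = -0.05989

p = softmax(z) = [0.09003, 0.2447, 0.6652]
p2 = 0.6652, p0 = 0.09003

∂p2/∂z0 = -p2 × p0 = -0.6652 × 0.09003 = -0.05989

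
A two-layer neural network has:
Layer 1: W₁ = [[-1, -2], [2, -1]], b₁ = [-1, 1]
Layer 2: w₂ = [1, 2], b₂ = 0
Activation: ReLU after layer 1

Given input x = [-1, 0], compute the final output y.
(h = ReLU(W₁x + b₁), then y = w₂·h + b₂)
y = 0

Layer 1 pre-activation: z₁ = [0, -1]
After ReLU: h = [0, 0]
Layer 2 output: y = 1×0 + 2×0 + 0 = 0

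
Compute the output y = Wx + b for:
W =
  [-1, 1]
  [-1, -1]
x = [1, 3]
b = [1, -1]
y = [3, -5]

Wx = [-1×1 + 1×3, -1×1 + -1×3]
   = [2, -4]
y = Wx + b = [2 + 1, -4 + -1] = [3, -5]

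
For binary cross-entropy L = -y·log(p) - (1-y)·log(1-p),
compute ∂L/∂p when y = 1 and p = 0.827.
∂L/∂p = -1.209

∂L/∂p = -y/p + (1-y)/(1-p) = -1/0.827 + 0 = -1.209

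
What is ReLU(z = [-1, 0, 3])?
h = [0, 0, 3]

ReLU applied element-wise: max(0,-1)=0, max(0,0)=0, max(0,3)=3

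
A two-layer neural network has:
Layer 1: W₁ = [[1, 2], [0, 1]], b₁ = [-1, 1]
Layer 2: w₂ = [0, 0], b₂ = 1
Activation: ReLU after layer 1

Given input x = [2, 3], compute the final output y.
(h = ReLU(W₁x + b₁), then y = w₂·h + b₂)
y = 1

Layer 1 pre-activation: z₁ = [7, 4]
After ReLU: h = [7, 4]
Layer 2 output: y = 0×7 + 0×4 + 1 = 1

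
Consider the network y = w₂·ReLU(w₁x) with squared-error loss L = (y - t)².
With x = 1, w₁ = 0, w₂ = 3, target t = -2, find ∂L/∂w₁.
∂L/∂w₁ = 0

Forward pass:
z = w₁x = 0×1 = 0
h = ReLU(0) = 0
y = w₂h = 3×0 = 0

Backward pass:
∂L/∂y = 2(y - t) = 2(0 - -2) = 4
∂y/∂h = w₂ = 3
∂h/∂z = 0 (ReLU derivative)
∂z/∂w₁ = x = 1

∂L/∂w₁ = 4 × 3 × 0 × 1 = 0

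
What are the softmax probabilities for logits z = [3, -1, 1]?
p = [0.8668, 0.0159, 0.1173]

exp(z) = [20.09, 0.3679, 2.718]
Sum = 23.17
p = [0.8668, 0.0159, 0.1173]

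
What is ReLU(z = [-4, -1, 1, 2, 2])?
h = [0, 0, 1, 2, 2]

ReLU applied element-wise: max(0,-4)=0, max(0,-1)=0, max(0,1)=1, max(0,2)=2, max(0,2)=2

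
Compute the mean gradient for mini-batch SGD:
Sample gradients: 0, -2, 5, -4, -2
Average gradient = -0.6

Average = (1/5)(0 + -2 + 5 + -4 + -2) = -3/5 = -0.6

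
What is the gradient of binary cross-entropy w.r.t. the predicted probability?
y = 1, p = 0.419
∂L/∂p = -2.387

∂L/∂p = -y/p + (1-y)/(1-p) = -1/0.419 + 0 = -2.387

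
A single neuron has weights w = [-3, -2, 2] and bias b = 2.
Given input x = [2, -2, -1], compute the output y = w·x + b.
y = -2

y = (-3)(2) + (-2)(-2) + (2)(-1) + 2 = -2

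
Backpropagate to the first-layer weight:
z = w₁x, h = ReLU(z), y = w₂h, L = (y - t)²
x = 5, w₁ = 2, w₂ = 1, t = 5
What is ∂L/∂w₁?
∂L/∂w₁ = 50

Forward pass:
z = w₁x = 2×5 = 10
h = ReLU(10) = 10
y = w₂h = 1×10 = 10

Backward pass:
∂L/∂y = 2(y - t) = 2(10 - 5) = 10
∂y/∂h = w₂ = 1
∂h/∂z = 1 (ReLU derivative)
∂z/∂w₁ = x = 5

∂L/∂w₁ = 10 × 1 × 1 × 5 = 50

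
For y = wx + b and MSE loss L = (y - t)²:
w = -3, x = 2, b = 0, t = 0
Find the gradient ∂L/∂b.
∂L/∂b = -12

y = wx + b = (-3)(2) + 0 = -6
∂L/∂y = 2(y - t) = 2(-6 - 0) = -12
∂y/∂b = 1
∂L/∂b = ∂L/∂y · ∂y/∂b = -12 × 1 = -12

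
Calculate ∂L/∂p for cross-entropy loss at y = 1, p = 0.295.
∂L/∂p = -3.39

∂L/∂p = -y/p + (1-y)/(1-p) = -1/0.295 + 0 = -3.39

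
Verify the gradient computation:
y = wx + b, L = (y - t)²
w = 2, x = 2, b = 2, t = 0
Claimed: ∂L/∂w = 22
Incorrect

y = (2)(2) + 2 = 6
∂L/∂y = 2(y - t) = 2(6 - 0) = 12
∂y/∂w = x = 2
∂L/∂w = 12 × 2 = 24

Claimed value: 22
Incorrect: The correct gradient is 24.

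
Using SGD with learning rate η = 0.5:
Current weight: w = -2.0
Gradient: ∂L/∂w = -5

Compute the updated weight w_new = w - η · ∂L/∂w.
w_new = 0.5

w_new = w - η·∂L/∂w = -2.0 - 0.5×(-5) = -2.0 - (-2.5) = 0.5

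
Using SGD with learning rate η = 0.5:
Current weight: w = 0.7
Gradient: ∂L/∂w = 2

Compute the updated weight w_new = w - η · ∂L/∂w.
w_new = -0.3

w_new = w - η·∂L/∂w = 0.7 - 0.5×(2) = 0.7 - (1) = -0.3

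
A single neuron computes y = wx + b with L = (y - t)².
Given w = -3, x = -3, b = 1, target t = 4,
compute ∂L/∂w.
∂L/∂w = -36

y = wx + b = (-3)(-3) + 1 = 10
∂L/∂y = 2(y - t) = 2(10 - 4) = 12
∂y/∂w = x = -3
∂L/∂w = ∂L/∂y · ∂y/∂w = 12 × -3 = -36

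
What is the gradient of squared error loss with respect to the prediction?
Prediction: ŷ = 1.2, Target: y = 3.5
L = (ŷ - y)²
∂L/∂ŷ = -4.6

∂L/∂ŷ = 2(ŷ - y) = 2(1.2 - 3.5) = 2(-2.3) = -4.6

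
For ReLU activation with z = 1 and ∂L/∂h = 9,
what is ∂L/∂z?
∂L/∂z = 9

h = ReLU(1) = 1
Since z > 0: ∂h/∂z = 1
∂L/∂z = ∂L/∂h · ∂h/∂z = 9 × 1 = 9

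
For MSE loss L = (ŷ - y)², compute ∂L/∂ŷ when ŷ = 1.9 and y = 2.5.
∂L/∂ŷ = -1.2

∂L/∂ŷ = 2(ŷ - y) = 2(1.9 - 2.5) = 2(-0.6) = -1.2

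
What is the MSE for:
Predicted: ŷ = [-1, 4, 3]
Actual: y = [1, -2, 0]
MSE = 16.33

MSE = (1/3)((-1-1)² + (4--2)² + (3-0)²) = (1/3)(4 + 36 + 9) = 16.33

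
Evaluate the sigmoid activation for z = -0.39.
0.4037

sigmoid(-0.39) = 1/(1 + e^(0.39)) = 1/(1 + 1.477) = 0.4037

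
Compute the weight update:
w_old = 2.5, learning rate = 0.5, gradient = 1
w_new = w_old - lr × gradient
w_new = 2

w_new = w - η·∂L/∂w = 2.5 - 0.5×(1) = 2.5 - (0.5) = 2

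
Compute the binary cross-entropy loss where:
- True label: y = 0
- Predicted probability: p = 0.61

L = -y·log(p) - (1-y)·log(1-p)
L = 0.9416

L = -0·log(0.61) - 1·log(0.39) = -log(0.39) = 0.9416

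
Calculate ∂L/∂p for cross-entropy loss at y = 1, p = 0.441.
∂L/∂p = -2.268

∂L/∂p = -y/p + (1-y)/(1-p) = -1/0.441 + 0 = -2.268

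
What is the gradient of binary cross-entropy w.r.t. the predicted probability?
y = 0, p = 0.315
∂L/∂p = 1.46

∂L/∂p = -y/p + (1-y)/(1-p) = 0 + 1/0.685 = 1.46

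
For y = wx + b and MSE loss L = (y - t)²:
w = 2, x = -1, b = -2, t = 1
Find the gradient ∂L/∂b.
∂L/∂b = -10

y = wx + b = (2)(-1) + -2 = -4
∂L/∂y = 2(y - t) = 2(-4 - 1) = -10
∂y/∂b = 1
∂L/∂b = ∂L/∂y · ∂y/∂b = -10 × 1 = -10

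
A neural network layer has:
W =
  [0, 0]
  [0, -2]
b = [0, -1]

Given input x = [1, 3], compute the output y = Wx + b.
y = [0, -7]

Wx = [0×1 + 0×3, 0×1 + -2×3]
   = [0, -6]
y = Wx + b = [0 + 0, -6 + -1] = [0, -7]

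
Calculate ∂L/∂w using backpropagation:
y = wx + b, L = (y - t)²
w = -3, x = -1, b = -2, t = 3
∂L/∂w = 4

y = wx + b = (-3)(-1) + -2 = 1
∂L/∂y = 2(y - t) = 2(1 - 3) = -4
∂y/∂w = x = -1
∂L/∂w = ∂L/∂y · ∂y/∂w = -4 × -1 = 4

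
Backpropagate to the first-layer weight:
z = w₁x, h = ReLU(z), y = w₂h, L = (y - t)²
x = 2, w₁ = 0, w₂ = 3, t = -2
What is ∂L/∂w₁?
∂L/∂w₁ = 0

Forward pass:
z = w₁x = 0×2 = 0
h = ReLU(0) = 0
y = w₂h = 3×0 = 0

Backward pass:
∂L/∂y = 2(y - t) = 2(0 - -2) = 4
∂y/∂h = w₂ = 3
∂h/∂z = 0 (ReLU derivative)
∂z/∂w₁ = x = 2

∂L/∂w₁ = 4 × 3 × 0 × 2 = 0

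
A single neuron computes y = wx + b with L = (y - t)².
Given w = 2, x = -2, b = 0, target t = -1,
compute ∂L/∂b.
∂L/∂b = -6

y = wx + b = (2)(-2) + 0 = -4
∂L/∂y = 2(y - t) = 2(-4 - -1) = -6
∂y/∂b = 1
∂L/∂b = ∂L/∂y · ∂y/∂b = -6 × 1 = -6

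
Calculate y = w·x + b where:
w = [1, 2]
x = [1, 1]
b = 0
y = 3

y = (1)(1) + (2)(1) + 0 = 3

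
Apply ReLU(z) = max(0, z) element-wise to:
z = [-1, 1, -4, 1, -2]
h = [0, 1, 0, 1, 0]

ReLU applied element-wise: max(0,-1)=0, max(0,1)=1, max(0,-4)=0, max(0,1)=1, max(0,-2)=0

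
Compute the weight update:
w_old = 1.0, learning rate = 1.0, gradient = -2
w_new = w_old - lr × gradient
w_new = 3

w_new = w - η·∂L/∂w = 1.0 - 1.0×(-2) = 1.0 - (-2) = 3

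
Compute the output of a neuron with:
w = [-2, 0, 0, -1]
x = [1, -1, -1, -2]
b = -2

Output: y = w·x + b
y = -2

y = (-2)(1) + (0)(-1) + (0)(-1) + (-1)(-2) + -2 = -2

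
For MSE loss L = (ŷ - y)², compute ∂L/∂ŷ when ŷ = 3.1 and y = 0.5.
∂L/∂ŷ = 5.2

∂L/∂ŷ = 2(ŷ - y) = 2(3.1 - 0.5) = 2(2.6) = 5.2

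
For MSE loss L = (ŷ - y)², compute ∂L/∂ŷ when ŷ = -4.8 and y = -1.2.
∂L/∂ŷ = -7.2

∂L/∂ŷ = 2(ŷ - y) = 2(-4.8 - -1.2) = 2(-3.6) = -7.2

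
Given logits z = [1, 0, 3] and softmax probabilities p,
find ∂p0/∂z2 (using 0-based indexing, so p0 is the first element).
∂p0/∂z2 = -0.09636

p = softmax(z) = [0.1142, 0.04201, 0.8438]
p0 = 0.1142, p2 = 0.8438

∂p0/∂z2 = -p0 × p2 = -0.1142 × 0.8438 = -0.09636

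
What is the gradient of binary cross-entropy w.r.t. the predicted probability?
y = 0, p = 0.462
∂L/∂p = 1.859

∂L/∂p = -y/p + (1-y)/(1-p) = 0 + 1/0.538 = 1.859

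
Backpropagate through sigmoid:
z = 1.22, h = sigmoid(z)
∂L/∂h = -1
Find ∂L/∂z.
∂L/∂z = -0.176

σ(1.22) = 0.7721
σ'(1.22) = σ(1.22)(1 - σ(1.22)) = 0.7721 × 0.2279 = 0.176
∂L/∂z = ∂L/∂h · σ'(z) = -1 × 0.176 = -0.176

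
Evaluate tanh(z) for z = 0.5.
0.4621

tanh(0.5) = (e^(0.5) - e^(-0.5))/(e^(0.5) + e^(-0.5)) = 0.4621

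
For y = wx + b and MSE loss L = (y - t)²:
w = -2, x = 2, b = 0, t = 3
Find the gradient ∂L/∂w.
∂L/∂w = -28

y = wx + b = (-2)(2) + 0 = -4
∂L/∂y = 2(y - t) = 2(-4 - 3) = -14
∂y/∂w = x = 2
∂L/∂w = ∂L/∂y · ∂y/∂w = -14 × 2 = -28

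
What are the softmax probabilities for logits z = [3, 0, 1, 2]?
p = [0.6439, 0.0321, 0.0871, 0.2369]

exp(z) = [20.09, 1, 2.718, 7.389]
Sum = 31.19
p = [0.6439, 0.0321, 0.0871, 0.2369]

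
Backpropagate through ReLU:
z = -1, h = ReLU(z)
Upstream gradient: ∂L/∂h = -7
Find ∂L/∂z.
∂L/∂z = 0

h = ReLU(-1) = 0
Since z < 0: ∂h/∂z = 0
∂L/∂z = ∂L/∂h · ∂h/∂z = -7 × 0 = 0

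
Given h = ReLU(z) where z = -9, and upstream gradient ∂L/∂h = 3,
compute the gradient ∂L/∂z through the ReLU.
∂L/∂z = 0

h = ReLU(-9) = 0
Since z < 0: ∂h/∂z = 0
∂L/∂z = ∂L/∂h · ∂h/∂z = 3 × 0 = 0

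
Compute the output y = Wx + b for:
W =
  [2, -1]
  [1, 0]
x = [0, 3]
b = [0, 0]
y = [-3, 0]

Wx = [2×0 + -1×3, 1×0 + 0×3]
   = [-3, 0]
y = Wx + b = [-3 + 0, 0 + 0] = [-3, 0]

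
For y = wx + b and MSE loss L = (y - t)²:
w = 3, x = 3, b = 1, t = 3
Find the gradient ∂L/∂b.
∂L/∂b = 14

y = wx + b = (3)(3) + 1 = 10
∂L/∂y = 2(y - t) = 2(10 - 3) = 14
∂y/∂b = 1
∂L/∂b = ∂L/∂y · ∂y/∂b = 14 × 1 = 14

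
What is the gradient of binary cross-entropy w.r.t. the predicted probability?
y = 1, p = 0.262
∂L/∂p = -3.817

∂L/∂p = -y/p + (1-y)/(1-p) = -1/0.262 + 0 = -3.817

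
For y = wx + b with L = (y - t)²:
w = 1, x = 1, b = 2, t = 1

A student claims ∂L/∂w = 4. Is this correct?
Correct

y = (1)(1) + 2 = 3
∂L/∂y = 2(y - t) = 2(3 - 1) = 4
∂y/∂w = x = 1
∂L/∂w = 4 × 1 = 4

Claimed value: 4
Correct: The correct gradient is 4.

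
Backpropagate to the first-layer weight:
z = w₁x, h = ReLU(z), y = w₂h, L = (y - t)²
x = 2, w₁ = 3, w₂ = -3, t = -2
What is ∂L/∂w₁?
∂L/∂w₁ = 192

Forward pass:
z = w₁x = 3×2 = 6
h = ReLU(6) = 6
y = w₂h = -3×6 = -18

Backward pass:
∂L/∂y = 2(y - t) = 2(-18 - -2) = -32
∂y/∂h = w₂ = -3
∂h/∂z = 1 (ReLU derivative)
∂z/∂w₁ = x = 2

∂L/∂w₁ = -32 × -3 × 1 × 2 = 192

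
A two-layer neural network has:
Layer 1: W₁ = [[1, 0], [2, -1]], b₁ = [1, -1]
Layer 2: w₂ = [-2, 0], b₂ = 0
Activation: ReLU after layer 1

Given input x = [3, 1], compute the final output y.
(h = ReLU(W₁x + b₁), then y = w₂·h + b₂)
y = -8

Layer 1 pre-activation: z₁ = [4, 4]
After ReLU: h = [4, 4]
Layer 2 output: y = -2×4 + 0×4 + 0 = -8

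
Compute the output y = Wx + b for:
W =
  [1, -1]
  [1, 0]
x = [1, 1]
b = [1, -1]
y = [1, 0]

Wx = [1×1 + -1×1, 1×1 + 0×1]
   = [0, 1]
y = Wx + b = [0 + 1, 1 + -1] = [1, 0]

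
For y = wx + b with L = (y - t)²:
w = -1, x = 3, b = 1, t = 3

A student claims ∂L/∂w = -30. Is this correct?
Correct

y = (-1)(3) + 1 = -2
∂L/∂y = 2(y - t) = 2(-2 - 3) = -10
∂y/∂w = x = 3
∂L/∂w = -10 × 3 = -30

Claimed value: -30
Correct: The correct gradient is -30.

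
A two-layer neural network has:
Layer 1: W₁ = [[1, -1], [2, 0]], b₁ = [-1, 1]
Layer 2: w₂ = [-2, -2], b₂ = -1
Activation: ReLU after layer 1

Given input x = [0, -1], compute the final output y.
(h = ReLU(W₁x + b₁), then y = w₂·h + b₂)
y = -3

Layer 1 pre-activation: z₁ = [0, 1]
After ReLU: h = [0, 1]
Layer 2 output: y = -2×0 + -2×1 + -1 = -3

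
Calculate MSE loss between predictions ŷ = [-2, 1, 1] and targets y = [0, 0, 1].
MSE = 1.667

MSE = (1/3)((-2-0)² + (1-0)² + (1-1)²) = (1/3)(4 + 1 + 0) = 1.667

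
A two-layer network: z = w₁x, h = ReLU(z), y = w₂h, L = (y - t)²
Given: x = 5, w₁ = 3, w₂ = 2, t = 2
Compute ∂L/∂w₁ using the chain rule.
∂L/∂w₁ = 560

Forward pass:
z = w₁x = 3×5 = 15
h = ReLU(15) = 15
y = w₂h = 2×15 = 30

Backward pass:
∂L/∂y = 2(y - t) = 2(30 - 2) = 56
∂y/∂h = w₂ = 2
∂h/∂z = 1 (ReLU derivative)
∂z/∂w₁ = x = 5

∂L/∂w₁ = 56 × 2 × 1 × 5 = 560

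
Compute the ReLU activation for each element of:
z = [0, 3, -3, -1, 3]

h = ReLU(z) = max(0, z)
h = [0, 3, 0, 0, 3]

ReLU applied element-wise: max(0,0)=0, max(0,3)=3, max(0,-3)=0, max(0,-1)=0, max(0,3)=3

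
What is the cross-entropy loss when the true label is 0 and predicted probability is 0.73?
L = 1.309

L = -0·log(0.73) - 1·log(0.27) = -log(0.27) = 1.309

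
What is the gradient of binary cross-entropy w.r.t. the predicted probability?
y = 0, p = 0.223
∂L/∂p = 1.287

∂L/∂p = -y/p + (1-y)/(1-p) = 0 + 1/0.777 = 1.287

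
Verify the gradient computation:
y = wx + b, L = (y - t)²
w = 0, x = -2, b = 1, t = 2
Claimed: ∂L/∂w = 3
Incorrect

y = (0)(-2) + 1 = 1
∂L/∂y = 2(y - t) = 2(1 - 2) = -2
∂y/∂w = x = -2
∂L/∂w = -2 × -2 = 4

Claimed value: 3
Incorrect: The correct gradient is 4.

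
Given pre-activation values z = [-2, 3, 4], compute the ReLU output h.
h = [0, 3, 4]

ReLU applied element-wise: max(0,-2)=0, max(0,3)=3, max(0,4)=4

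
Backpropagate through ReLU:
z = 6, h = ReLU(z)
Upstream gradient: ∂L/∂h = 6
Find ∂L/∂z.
∂L/∂z = 6

h = ReLU(6) = 6
Since z > 0: ∂h/∂z = 1
∂L/∂z = ∂L/∂h · ∂h/∂z = 6 × 1 = 6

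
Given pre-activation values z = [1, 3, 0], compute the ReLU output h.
h = [1, 3, 0]

ReLU applied element-wise: max(0,1)=1, max(0,3)=3, max(0,0)=0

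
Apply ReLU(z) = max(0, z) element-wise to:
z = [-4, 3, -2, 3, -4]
h = [0, 3, 0, 3, 0]

ReLU applied element-wise: max(0,-4)=0, max(0,3)=3, max(0,-2)=0, max(0,3)=3, max(0,-4)=0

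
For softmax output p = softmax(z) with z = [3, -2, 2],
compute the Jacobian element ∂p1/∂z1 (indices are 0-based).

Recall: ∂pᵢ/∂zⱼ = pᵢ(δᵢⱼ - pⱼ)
∂p1/∂z1 = 0.004878

p = softmax(z) = [0.7275, 0.004902, 0.2676]
p1 = 0.004902

∂p1/∂z1 = p1(1 - p1) = 0.004902 × (1 - 0.004902) = 0.004878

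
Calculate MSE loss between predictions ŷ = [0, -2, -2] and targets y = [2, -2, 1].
MSE = 4.333

MSE = (1/3)((0-2)² + (-2--2)² + (-2-1)²) = (1/3)(4 + 0 + 9) = 4.333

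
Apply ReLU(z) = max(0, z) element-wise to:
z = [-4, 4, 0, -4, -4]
h = [0, 4, 0, 0, 0]

ReLU applied element-wise: max(0,-4)=0, max(0,4)=4, max(0,0)=0, max(0,-4)=0, max(0,-4)=0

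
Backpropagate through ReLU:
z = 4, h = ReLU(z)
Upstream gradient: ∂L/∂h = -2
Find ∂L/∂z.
∂L/∂z = -2

h = ReLU(4) = 4
Since z > 0: ∂h/∂z = 1
∂L/∂z = ∂L/∂h · ∂h/∂z = -2 × 1 = -2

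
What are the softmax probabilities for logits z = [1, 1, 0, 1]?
p = [0.2969, 0.2969, 0.1092, 0.2969]

exp(z) = [2.718, 2.718, 1, 2.718]
Sum = 9.155
p = [0.2969, 0.2969, 0.1092, 0.2969]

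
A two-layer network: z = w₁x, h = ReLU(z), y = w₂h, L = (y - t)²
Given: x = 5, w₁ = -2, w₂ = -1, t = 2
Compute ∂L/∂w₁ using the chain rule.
∂L/∂w₁ = 0

Forward pass:
z = w₁x = -2×5 = -10
h = ReLU(-10) = 0
y = w₂h = -1×0 = 0

Backward pass:
∂L/∂y = 2(y - t) = 2(0 - 2) = -4
∂y/∂h = w₂ = -1
∂h/∂z = 0 (ReLU derivative)
∂z/∂w₁ = x = 5

∂L/∂w₁ = -4 × -1 × 0 × 5 = 0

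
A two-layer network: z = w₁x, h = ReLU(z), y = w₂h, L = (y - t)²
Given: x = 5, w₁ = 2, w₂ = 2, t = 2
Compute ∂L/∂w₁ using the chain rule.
∂L/∂w₁ = 360

Forward pass:
z = w₁x = 2×5 = 10
h = ReLU(10) = 10
y = w₂h = 2×10 = 20

Backward pass:
∂L/∂y = 2(y - t) = 2(20 - 2) = 36
∂y/∂h = w₂ = 2
∂h/∂z = 1 (ReLU derivative)
∂z/∂w₁ = x = 5

∂L/∂w₁ = 36 × 2 × 1 × 5 = 360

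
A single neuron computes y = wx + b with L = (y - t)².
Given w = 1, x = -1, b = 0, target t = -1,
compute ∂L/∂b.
∂L/∂b = 0

y = wx + b = (1)(-1) + 0 = -1
∂L/∂y = 2(y - t) = 2(-1 - -1) = 0
∂y/∂b = 1
∂L/∂b = ∂L/∂y · ∂y/∂b = 0 × 1 = 0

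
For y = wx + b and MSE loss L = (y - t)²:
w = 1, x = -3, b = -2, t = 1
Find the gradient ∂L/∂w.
∂L/∂w = 36

y = wx + b = (1)(-3) + -2 = -5
∂L/∂y = 2(y - t) = 2(-5 - 1) = -12
∂y/∂w = x = -3
∂L/∂w = ∂L/∂y · ∂y/∂w = -12 × -3 = 36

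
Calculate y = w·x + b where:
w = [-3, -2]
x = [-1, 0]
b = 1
y = 4

y = (-3)(-1) + (-2)(0) + 1 = 4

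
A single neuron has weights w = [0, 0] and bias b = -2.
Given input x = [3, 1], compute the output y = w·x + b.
y = -2

y = (0)(3) + (0)(1) + -2 = -2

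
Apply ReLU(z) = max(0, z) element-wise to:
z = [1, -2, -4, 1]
h = [1, 0, 0, 1]

ReLU applied element-wise: max(0,1)=1, max(0,-2)=0, max(0,-4)=0, max(0,1)=1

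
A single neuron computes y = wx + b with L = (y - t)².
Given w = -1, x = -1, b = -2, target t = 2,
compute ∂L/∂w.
∂L/∂w = 6

y = wx + b = (-1)(-1) + -2 = -1
∂L/∂y = 2(y - t) = 2(-1 - 2) = -6
∂y/∂w = x = -1
∂L/∂w = ∂L/∂y · ∂y/∂w = -6 × -1 = 6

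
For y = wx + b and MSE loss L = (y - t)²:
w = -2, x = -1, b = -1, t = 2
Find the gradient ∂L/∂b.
∂L/∂b = -2

y = wx + b = (-2)(-1) + -1 = 1
∂L/∂y = 2(y - t) = 2(1 - 2) = -2
∂y/∂b = 1
∂L/∂b = ∂L/∂y · ∂y/∂b = -2 × 1 = -2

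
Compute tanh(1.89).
0.9554

tanh(1.89) = (e^(1.89) - e^(-1.89))/(e^(1.89) + e^(-1.89)) = 0.9554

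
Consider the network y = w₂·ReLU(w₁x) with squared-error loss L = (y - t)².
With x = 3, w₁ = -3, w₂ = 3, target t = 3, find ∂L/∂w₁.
∂L/∂w₁ = 0

Forward pass:
z = w₁x = -3×3 = -9
h = ReLU(-9) = 0
y = w₂h = 3×0 = 0

Backward pass:
∂L/∂y = 2(y - t) = 2(0 - 3) = -6
∂y/∂h = w₂ = 3
∂h/∂z = 0 (ReLU derivative)
∂z/∂w₁ = x = 3

∂L/∂w₁ = -6 × 3 × 0 × 3 = 0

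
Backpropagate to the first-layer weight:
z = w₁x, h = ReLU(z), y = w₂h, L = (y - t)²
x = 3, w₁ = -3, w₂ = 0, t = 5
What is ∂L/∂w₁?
∂L/∂w₁ = 0

Forward pass:
z = w₁x = -3×3 = -9
h = ReLU(-9) = 0
y = w₂h = 0×0 = 0

Backward pass:
∂L/∂y = 2(y - t) = 2(0 - 5) = -10
∂y/∂h = w₂ = 0
∂h/∂z = 0 (ReLU derivative)
∂z/∂w₁ = x = 3

∂L/∂w₁ = -10 × 0 × 0 × 3 = 0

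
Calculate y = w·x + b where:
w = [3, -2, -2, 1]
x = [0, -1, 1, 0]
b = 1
y = 1

y = (3)(0) + (-2)(-1) + (-2)(1) + (1)(0) + 1 = 1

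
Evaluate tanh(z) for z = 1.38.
0.881

tanh(1.38) = (e^(1.38) - e^(-1.38))/(e^(1.38) + e^(-1.38)) = 0.881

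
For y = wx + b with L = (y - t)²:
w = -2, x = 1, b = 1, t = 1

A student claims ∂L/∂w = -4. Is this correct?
Correct

y = (-2)(1) + 1 = -1
∂L/∂y = 2(y - t) = 2(-1 - 1) = -4
∂y/∂w = x = 1
∂L/∂w = -4 × 1 = -4

Claimed value: -4
Correct: The correct gradient is -4.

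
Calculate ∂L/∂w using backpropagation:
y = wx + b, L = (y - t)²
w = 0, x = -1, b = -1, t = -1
∂L/∂w = 0

y = wx + b = (0)(-1) + -1 = -1
∂L/∂y = 2(y - t) = 2(-1 - -1) = 0
∂y/∂w = x = -1
∂L/∂w = ∂L/∂y · ∂y/∂w = 0 × -1 = 0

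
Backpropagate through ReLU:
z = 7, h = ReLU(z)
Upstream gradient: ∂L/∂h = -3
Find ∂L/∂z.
∂L/∂z = -3

h = ReLU(7) = 7
Since z > 0: ∂h/∂z = 1
∂L/∂z = ∂L/∂h · ∂h/∂z = -3 × 1 = -3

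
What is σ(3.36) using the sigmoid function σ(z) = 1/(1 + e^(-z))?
0.9664

sigmoid(3.36) = 1/(1 + e^(-3.36)) = 1/(1 + 0.03474) = 0.9664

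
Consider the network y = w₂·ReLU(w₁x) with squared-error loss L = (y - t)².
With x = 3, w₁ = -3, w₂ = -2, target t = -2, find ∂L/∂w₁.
∂L/∂w₁ = 0

Forward pass:
z = w₁x = -3×3 = -9
h = ReLU(-9) = 0
y = w₂h = -2×0 = 0

Backward pass:
∂L/∂y = 2(y - t) = 2(0 - -2) = 4
∂y/∂h = w₂ = -2
∂h/∂z = 0 (ReLU derivative)
∂z/∂w₁ = x = 3

∂L/∂w₁ = 4 × -2 × 0 × 3 = 0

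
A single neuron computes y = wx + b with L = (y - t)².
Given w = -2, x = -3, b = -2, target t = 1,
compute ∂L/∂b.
∂L/∂b = 6

y = wx + b = (-2)(-3) + -2 = 4
∂L/∂y = 2(y - t) = 2(4 - 1) = 6
∂y/∂b = 1
∂L/∂b = ∂L/∂y · ∂y/∂b = 6 × 1 = 6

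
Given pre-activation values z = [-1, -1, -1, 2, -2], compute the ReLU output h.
h = [0, 0, 0, 2, 0]

ReLU applied element-wise: max(0,-1)=0, max(0,-1)=0, max(0,-1)=0, max(0,2)=2, max(0,-2)=0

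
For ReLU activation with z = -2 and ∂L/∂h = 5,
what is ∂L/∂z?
∂L/∂z = 0

h = ReLU(-2) = 0
Since z < 0: ∂h/∂z = 0
∂L/∂z = ∂L/∂h · ∂h/∂z = 5 × 0 = 0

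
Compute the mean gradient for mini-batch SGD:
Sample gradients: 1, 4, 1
Average gradient = 2

Average = (1/3)(1 + 4 + 1) = 6/3 = 2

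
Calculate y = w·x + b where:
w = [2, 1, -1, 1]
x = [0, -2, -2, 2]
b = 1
y = 3

y = (2)(0) + (1)(-2) + (-1)(-2) + (1)(2) + 1 = 3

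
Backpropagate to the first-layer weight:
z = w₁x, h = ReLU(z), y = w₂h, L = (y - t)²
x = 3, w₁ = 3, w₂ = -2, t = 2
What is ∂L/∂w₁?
∂L/∂w₁ = 240

Forward pass:
z = w₁x = 3×3 = 9
h = ReLU(9) = 9
y = w₂h = -2×9 = -18

Backward pass:
∂L/∂y = 2(y - t) = 2(-18 - 2) = -40
∂y/∂h = w₂ = -2
∂h/∂z = 1 (ReLU derivative)
∂z/∂w₁ = x = 3

∂L/∂w₁ = -40 × -2 × 1 × 3 = 240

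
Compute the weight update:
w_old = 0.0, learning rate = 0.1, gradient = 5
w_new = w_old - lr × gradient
w_new = -0.5

w_new = w - η·∂L/∂w = 0.0 - 0.1×(5) = 0.0 - (0.5) = -0.5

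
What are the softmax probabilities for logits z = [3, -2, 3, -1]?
p = [0.4938, 0.0033, 0.4938, 0.009]

exp(z) = [20.09, 0.1353, 20.09, 0.3679]
Sum = 40.67
p = [0.4938, 0.0033, 0.4938, 0.009]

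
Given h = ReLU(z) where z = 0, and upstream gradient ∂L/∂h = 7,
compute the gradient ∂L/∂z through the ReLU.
∂L/∂z = 0

h = ReLU(0) = 0
At z = 0: ∂h/∂z = 0 (by convention)
∂L/∂z = ∂L/∂h · ∂h/∂z = 7 × 0 = 0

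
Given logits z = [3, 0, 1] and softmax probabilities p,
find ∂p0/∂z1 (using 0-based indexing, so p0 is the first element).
∂p0/∂z1 = -0.03545

p = softmax(z) = [0.8438, 0.04201, 0.1142]
p0 = 0.8438, p1 = 0.04201

∂p0/∂z1 = -p0 × p1 = -0.8438 × 0.04201 = -0.03545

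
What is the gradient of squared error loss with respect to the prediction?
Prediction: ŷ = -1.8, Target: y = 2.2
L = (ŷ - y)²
∂L/∂ŷ = -8.0

∂L/∂ŷ = 2(ŷ - y) = 2(-1.8 - 2.2) = 2(-4.0) = -8.0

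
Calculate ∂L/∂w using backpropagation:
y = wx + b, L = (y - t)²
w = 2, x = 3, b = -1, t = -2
∂L/∂w = 42

y = wx + b = (2)(3) + -1 = 5
∂L/∂y = 2(y - t) = 2(5 - -2) = 14
∂y/∂w = x = 3
∂L/∂w = ∂L/∂y · ∂y/∂w = 14 × 3 = 42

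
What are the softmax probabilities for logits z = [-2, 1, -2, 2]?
p = [0.013, 0.2619, 0.013, 0.712]

exp(z) = [0.1353, 2.718, 0.1353, 7.389]
Sum = 10.38
p = [0.013, 0.2619, 0.013, 0.712]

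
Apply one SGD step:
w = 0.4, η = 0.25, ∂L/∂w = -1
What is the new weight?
w_new = 0.65

w_new = w - η·∂L/∂w = 0.4 - 0.25×(-1) = 0.4 - (-0.25) = 0.65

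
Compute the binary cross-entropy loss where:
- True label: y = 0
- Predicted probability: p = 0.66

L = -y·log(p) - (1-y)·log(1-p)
L = 1.079

L = -0·log(0.66) - 1·log(0.34) = -log(0.34) = 1.079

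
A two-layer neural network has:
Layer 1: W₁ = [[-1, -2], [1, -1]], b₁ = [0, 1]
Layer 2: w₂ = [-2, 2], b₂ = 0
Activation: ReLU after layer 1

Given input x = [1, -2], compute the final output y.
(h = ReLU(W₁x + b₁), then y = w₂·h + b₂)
y = 2

Layer 1 pre-activation: z₁ = [3, 4]
After ReLU: h = [3, 4]
Layer 2 output: y = -2×3 + 2×4 + 0 = 2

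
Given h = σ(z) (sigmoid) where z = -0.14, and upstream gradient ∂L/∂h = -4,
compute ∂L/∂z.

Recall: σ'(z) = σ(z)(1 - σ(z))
∂L/∂z = -0.9951

σ(-0.14) = 0.4651
σ'(-0.14) = σ(-0.14)(1 - σ(-0.14)) = 0.4651 × 0.5349 = 0.2488
∂L/∂z = ∂L/∂h · σ'(z) = -4 × 0.2488 = -0.9951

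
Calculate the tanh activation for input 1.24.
0.8455

tanh(1.24) = (e^(1.24) - e^(-1.24))/(e^(1.24) + e^(-1.24)) = 0.8455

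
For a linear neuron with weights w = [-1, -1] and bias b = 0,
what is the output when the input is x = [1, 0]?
y = -1

y = (-1)(1) + (-1)(0) + 0 = -1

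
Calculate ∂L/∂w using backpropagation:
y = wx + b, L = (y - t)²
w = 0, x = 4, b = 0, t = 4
∂L/∂w = -32

y = wx + b = (0)(4) + 0 = 0
∂L/∂y = 2(y - t) = 2(0 - 4) = -8
∂y/∂w = x = 4
∂L/∂w = ∂L/∂y · ∂y/∂w = -8 × 4 = -32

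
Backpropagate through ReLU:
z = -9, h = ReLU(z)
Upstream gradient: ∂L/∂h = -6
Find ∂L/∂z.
∂L/∂z = 0

h = ReLU(-9) = 0
Since z < 0: ∂h/∂z = 0
∂L/∂z = ∂L/∂h · ∂h/∂z = -6 × 0 = 0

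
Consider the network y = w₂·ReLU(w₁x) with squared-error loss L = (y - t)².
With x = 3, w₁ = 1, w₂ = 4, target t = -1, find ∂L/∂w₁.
∂L/∂w₁ = 312

Forward pass:
z = w₁x = 1×3 = 3
h = ReLU(3) = 3
y = w₂h = 4×3 = 12

Backward pass:
∂L/∂y = 2(y - t) = 2(12 - -1) = 26
∂y/∂h = w₂ = 4
∂h/∂z = 1 (ReLU derivative)
∂z/∂w₁ = x = 3

∂L/∂w₁ = 26 × 4 × 1 × 3 = 312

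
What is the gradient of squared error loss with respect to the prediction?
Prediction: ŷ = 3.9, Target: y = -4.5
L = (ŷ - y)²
∂L/∂ŷ = 16.8

∂L/∂ŷ = 2(ŷ - y) = 2(3.9 - -4.5) = 2(8.4) = 16.8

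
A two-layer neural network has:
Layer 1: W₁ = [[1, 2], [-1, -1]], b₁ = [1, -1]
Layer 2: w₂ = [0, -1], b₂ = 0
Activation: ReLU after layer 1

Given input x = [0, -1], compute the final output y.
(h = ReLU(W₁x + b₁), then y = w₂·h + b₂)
y = 0

Layer 1 pre-activation: z₁ = [-1, 0]
After ReLU: h = [0, 0]
Layer 2 output: y = 0×0 + -1×0 + 0 = 0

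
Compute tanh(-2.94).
-0.9944

tanh(-2.94) = (e^(-2.94) - e^(2.94))/(e^(-2.94) + e^(2.94)) = -0.9944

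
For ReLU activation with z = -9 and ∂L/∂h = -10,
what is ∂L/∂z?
∂L/∂z = 0

h = ReLU(-9) = 0
Since z < 0: ∂h/∂z = 0
∂L/∂z = ∂L/∂h · ∂h/∂z = -10 × 0 = 0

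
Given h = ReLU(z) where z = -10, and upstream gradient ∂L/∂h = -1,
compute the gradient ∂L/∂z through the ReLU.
∂L/∂z = 0

h = ReLU(-10) = 0
Since z < 0: ∂h/∂z = 0
∂L/∂z = ∂L/∂h · ∂h/∂z = -1 × 0 = 0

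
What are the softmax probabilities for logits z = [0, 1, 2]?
p = [0.09, 0.2447, 0.6652]

exp(z) = [1, 2.718, 7.389]
Sum = 11.11
p = [0.09, 0.2447, 0.6652]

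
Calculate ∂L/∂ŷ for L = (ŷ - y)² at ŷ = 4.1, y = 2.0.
∂L/∂ŷ = 4.2

∂L/∂ŷ = 2(ŷ - y) = 2(4.1 - 2.0) = 2(2.1) = 4.2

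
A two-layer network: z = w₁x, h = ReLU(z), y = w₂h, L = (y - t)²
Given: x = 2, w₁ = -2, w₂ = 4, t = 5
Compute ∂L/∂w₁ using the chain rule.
∂L/∂w₁ = 0

Forward pass:
z = w₁x = -2×2 = -4
h = ReLU(-4) = 0
y = w₂h = 4×0 = 0

Backward pass:
∂L/∂y = 2(y - t) = 2(0 - 5) = -10
∂y/∂h = w₂ = 4
∂h/∂z = 0 (ReLU derivative)
∂z/∂w₁ = x = 2

∂L/∂w₁ = -10 × 4 × 0 × 2 = 0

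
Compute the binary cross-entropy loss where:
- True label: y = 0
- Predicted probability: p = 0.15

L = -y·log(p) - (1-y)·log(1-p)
L = 0.1625

L = -0·log(0.15) - 1·log(0.85) = -log(0.85) = 0.1625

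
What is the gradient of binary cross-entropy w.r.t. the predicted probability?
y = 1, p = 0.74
∂L/∂p = -1.351

∂L/∂p = -y/p + (1-y)/(1-p) = -1/0.74 + 0 = -1.351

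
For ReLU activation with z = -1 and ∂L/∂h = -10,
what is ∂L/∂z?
∂L/∂z = 0

h = ReLU(-1) = 0
Since z < 0: ∂h/∂z = 0
∂L/∂z = ∂L/∂h · ∂h/∂z = -10 × 0 = 0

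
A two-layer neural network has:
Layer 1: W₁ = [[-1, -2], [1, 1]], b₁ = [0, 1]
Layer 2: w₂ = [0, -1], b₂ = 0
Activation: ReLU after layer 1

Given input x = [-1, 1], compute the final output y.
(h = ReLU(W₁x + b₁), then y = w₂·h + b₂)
y = -1

Layer 1 pre-activation: z₁ = [-1, 1]
After ReLU: h = [0, 1]
Layer 2 output: y = 0×0 + -1×1 + 0 = -1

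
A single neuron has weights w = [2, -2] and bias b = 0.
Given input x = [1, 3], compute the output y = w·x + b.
y = -4

y = (2)(1) + (-2)(3) + 0 = -4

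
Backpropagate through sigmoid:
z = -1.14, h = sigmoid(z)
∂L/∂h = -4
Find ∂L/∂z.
∂L/∂z = -0.7344

σ(-1.14) = 0.2423
σ'(-1.14) = σ(-1.14)(1 - σ(-1.14)) = 0.2423 × 0.7577 = 0.1836
∂L/∂z = ∂L/∂h · σ'(z) = -4 × 0.1836 = -0.7344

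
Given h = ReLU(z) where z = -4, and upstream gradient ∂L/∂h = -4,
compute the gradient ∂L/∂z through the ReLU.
∂L/∂z = 0

h = ReLU(-4) = 0
Since z < 0: ∂h/∂z = 0
∂L/∂z = ∂L/∂h · ∂h/∂z = -4 × 0 = 0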